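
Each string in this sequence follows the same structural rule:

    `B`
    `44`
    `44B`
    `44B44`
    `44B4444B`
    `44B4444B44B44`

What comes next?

44B4444B44B4444B4444B

Each term (from the third on) is the previous term followed by the one before it: term 3 = 44·B = 44B.
Continuing: 44B4444B44B44 · 44B4444B gives term 7.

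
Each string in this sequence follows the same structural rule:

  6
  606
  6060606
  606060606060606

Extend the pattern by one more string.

6060606060606060606060606060606

Each string is two copies of the previous one joined by '0'.
So the next term is two copies of 606060606060606 with '0' between the halves.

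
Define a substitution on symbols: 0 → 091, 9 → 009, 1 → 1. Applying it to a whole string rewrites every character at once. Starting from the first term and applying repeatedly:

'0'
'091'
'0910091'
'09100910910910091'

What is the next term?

Rewriting the 17 symbols of 09100910910910091 one by one yields 091 009 1 091 091 009 1 091 009 1 091 009 1 091 091 009 1; concatenated:

09100910910910091091009109100910910910091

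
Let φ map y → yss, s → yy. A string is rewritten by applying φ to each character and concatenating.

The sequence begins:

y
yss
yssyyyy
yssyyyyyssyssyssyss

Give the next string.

yssyyyyyssyssyssyssyssyyyyyssyyyyyssyyyyyssyyyy

Replace each of the 19 characters of yssyyyyyssyssyssyss in place — yss yy yy yss yss yss yss yss yy yy yss yy yy yss yy yy yss yy yy — and concatenate.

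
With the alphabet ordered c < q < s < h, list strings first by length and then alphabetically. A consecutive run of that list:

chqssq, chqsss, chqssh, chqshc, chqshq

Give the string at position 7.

Advancing 2 positions from chqshq through chqshq → chqshs reaches term 7.

chqshh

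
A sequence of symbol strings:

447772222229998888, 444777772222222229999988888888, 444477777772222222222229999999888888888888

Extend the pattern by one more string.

The n-th term is n+1 4's then 2n+1 7's then 3n+3 2's then 2n+1 9's then 4n 8's (n = 1, 2, …).
Setting n = 4 gives 5, 9, 15, 9, 16 characters in each block.

444447777777772222222222222229999999998888888888888888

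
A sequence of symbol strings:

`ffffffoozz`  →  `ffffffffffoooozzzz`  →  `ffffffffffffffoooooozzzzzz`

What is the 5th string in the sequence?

The n-th term is 4n+2 f's then 2n o's then 2n z's (n = 1, 2, …).
For term 5, n = 5, so the run lengths are 22, 10, 10.

ffffffffffffffffffffffoooooooooozzzzzzzzzz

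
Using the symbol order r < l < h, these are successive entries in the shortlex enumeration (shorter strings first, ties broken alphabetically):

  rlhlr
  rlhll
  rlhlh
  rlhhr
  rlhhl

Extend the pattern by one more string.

Find the rightmost character of rlhhl below h, bump it to the next letter, and reset everything to its right to r.

rlhhh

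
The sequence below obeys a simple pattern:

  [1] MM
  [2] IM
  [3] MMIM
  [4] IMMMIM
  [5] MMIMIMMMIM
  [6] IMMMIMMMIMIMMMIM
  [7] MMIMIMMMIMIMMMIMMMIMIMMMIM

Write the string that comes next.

Each term (from the third on) is the two preceding terms concatenated in order: term 3 = MM·IM = MMIM.
Continuing: IMMMIMMMIMIMMMIM · MMIMIMMMIMIMMMIMMMIMIMMMIM gives term 8.

IMMMIMMMIMIMMMIMMMIMIMMMIMIMMMIMMMIMIMMMIM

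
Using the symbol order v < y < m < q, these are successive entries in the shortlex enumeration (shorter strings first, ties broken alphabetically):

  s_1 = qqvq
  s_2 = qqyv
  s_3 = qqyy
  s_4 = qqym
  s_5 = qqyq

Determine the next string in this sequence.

qqmv

The successor of qqyq increments the rightmost position that isn't already q and resets every position after it to v.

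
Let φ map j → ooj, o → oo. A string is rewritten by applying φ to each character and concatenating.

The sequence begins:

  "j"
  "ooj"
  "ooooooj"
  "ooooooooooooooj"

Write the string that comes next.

Applying the rule to each of the 15 symbols of ooooooooooooooj gives the pieces oo oo oo oo oo oo oo oo oo oo oo oo oo oo ooj, which concatenate to the answer.

ooooooooooooooooooooooooooooooj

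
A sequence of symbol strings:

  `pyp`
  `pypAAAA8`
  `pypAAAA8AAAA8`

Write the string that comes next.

The strings grow by a fixed suffix AAAA8 each time.
Applying this once more to pypAAAA8AAAA8:

pypAAAA8AAAA8AAAA8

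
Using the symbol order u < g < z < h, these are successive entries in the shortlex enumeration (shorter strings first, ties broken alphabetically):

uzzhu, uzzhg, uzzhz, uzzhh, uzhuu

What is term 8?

Advancing 3 positions from uzhuu through uzhuu → uzhug → uzhuz reaches term 8.

uzhuh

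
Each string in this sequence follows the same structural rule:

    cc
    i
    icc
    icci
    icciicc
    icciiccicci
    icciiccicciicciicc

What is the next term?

From term 3 onward, concatenate the last term with the second-to-last: i·cc = icc, icc·i = icci, …
Continuing: icciiccicciicciicc · icciiccicci gives term 8.

icciiccicciicciiccicciiccicci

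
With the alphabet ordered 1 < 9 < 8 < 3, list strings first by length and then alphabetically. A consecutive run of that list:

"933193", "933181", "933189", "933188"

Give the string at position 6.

Advancing 2 positions from 933188 through 933188 → 933183 reaches term 6.

933131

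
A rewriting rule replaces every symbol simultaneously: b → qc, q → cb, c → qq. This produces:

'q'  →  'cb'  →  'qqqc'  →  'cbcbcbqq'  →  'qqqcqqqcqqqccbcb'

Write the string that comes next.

Replace each of the 16 characters of qqqcqqqcqqqccbcb in place — cb cb cb qq cb cb cb qq cb cb cb qq qq qc qq qc — and concatenate.

cbcbcbqqcbcbcbqqcbcbcbqqqqqcqqqc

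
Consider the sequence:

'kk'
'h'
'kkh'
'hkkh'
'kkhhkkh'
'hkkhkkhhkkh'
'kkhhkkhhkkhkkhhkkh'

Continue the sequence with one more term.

Each term (from the third on) is the two preceding terms concatenated in order: term 3 = kk·h = kkh.
The next term joins hkkhkkhhkkh and kkhhkkhhkkhkkhhkkh.

hkkhkkhhkkhkkhhkkhhkkhkkhhkkh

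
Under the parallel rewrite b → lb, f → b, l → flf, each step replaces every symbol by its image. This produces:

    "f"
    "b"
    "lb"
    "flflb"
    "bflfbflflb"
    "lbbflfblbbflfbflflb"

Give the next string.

flflblbbflfblbflflblbbflfblbbflfbflflb

φ(lbbflfblbbflfbflflb) expands symbol-by-symbol to flf lb lb b flf b lb flf lb lb b flf b lb b flf b flf lb; joining the 19 pieces gives the next term.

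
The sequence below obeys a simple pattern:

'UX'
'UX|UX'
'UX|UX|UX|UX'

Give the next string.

Each string is two copies of the previous one joined by '|'.
Doubling UX|UX|UX|UX with '|' between the halves:

UX|UX|UX|UX|UX|UX|UX|UX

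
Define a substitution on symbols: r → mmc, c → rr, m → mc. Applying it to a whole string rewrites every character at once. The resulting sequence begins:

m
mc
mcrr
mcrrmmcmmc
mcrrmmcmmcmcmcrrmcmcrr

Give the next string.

Rewriting the 22 symbols of mcrrmmcmmcmcmcrrmcmcrr one by one yields mc rr mmc mmc mc mc rr mc mc rr mc rr mc rr mmc mmc mc rr mc rr mmc mmc; concatenated:

mcrrmmcmmcmcmcrrmcmcrrmcrrmcrrmmcmmcmcrrmcrrmmcmmc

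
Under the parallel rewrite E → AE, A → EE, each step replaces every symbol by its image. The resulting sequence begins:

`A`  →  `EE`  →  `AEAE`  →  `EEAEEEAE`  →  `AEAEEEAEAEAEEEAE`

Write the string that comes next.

Applying the rule to each of the 16 symbols of AEAEEEAEAEAEEEAE gives the pieces EE AE EE AE AE AE EE AE EE AE EE AE AE AE EE AE, which concatenate to the answer.

EEAEEEAEAEAEEEAEEEAEEEAEAEAEEEAE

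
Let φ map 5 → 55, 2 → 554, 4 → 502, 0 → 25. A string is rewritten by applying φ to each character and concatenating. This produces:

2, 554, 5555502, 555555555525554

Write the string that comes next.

55555555555555555555554555555502

φ(555555555525554) expands symbol-by-symbol to 55 55 55 55 55 55 55 55 55 55 554 55 55 55 502; joining the 15 pieces gives the next term.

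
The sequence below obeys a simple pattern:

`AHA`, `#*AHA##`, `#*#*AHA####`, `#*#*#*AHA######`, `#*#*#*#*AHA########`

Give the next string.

s(k+1) = #*·s(k)·##, so each term gains #* as a prefix and ## as a suffix.
One more step from #*#*#*#*AHA######## gives the answer.

#*#*#*#*#*AHA##########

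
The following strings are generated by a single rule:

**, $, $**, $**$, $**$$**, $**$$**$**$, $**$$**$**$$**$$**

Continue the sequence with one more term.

From term 3 onward, concatenate the last term with the second-to-last: $·** = $**, $**·$ = $**$, …
So term 8 is $**$$**$**$$**$$**·$**$$**$**$.

$**$$**$**$$**$$**$**$$**$**$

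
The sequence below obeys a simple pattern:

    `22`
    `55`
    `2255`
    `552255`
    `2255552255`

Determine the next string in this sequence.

Each term (from the third on) is the two preceding terms concatenated in order: term 3 = 22·55 = 2255.
The next term joins 552255 and 2255552255.

5522552255552255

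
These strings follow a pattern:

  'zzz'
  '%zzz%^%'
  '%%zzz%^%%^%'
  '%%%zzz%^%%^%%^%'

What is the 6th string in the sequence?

Every step adds % to the front and %^% to the end of the previous string.
From %%%zzz%^%%^%%^%, 2 further steps: %%%zzz%^%%^%%^% → %%%%zzz%^%%^%%^%%^% → (answer).

%%%%%zzz%^%%^%%^%%^%%^%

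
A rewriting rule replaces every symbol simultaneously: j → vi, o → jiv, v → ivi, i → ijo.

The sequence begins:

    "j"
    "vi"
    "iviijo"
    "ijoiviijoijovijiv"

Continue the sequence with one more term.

Replace each of the 17 characters of ijoiviijoijovijiv in place — ijo vi jiv ijo ivi ijo ijo vi jiv ijo vi jiv ivi ijo vi ijo ivi — and concatenate.

ijovijivijoiviijoijovijivijovijiviviijoviijoivi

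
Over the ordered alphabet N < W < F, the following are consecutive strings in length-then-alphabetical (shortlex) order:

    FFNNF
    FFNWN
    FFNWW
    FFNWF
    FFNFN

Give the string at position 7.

FFNFF

Stepping forward 2 times from FFNFN: FFNFN → FFNFW, then the target.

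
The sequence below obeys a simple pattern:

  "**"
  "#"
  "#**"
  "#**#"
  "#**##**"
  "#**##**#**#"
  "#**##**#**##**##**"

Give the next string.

Each term (from the third on) is the previous term followed by the one before it: term 3 = #·** = #**.
The next term joins #**##**#**##**##** and #**##**#**#.

#**##**#**##**##**#**##**#**#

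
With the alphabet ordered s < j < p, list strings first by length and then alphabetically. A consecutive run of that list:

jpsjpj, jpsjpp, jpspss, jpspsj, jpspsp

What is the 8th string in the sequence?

Continuing the enumeration 3 steps past jpspsp: jpspsp → jpspjs → jpspjj → (answer).

jpspjp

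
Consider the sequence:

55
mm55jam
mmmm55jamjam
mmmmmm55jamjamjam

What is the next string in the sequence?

s(k+1) = mm·s(k)·jam, so each term gains mm as a prefix and jam as a suffix.
So the next term is mm·mmmmmm55jamjamjam·jam.

mmmmmmmm55jamjamjamjam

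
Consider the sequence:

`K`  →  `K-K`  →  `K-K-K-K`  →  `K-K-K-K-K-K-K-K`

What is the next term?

K-K-K-K-K-K-K-K-K-K-K-K-K-K-K-K

Each string is two copies of the previous one joined by '-'.
So the next term is two copies of K-K-K-K-K-K-K-K with '-' between the halves.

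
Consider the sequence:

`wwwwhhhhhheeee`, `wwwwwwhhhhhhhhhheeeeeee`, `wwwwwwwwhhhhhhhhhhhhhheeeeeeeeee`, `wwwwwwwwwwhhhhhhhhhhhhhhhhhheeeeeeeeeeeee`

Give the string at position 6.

Each string has the form w^{2n+2} h^{4n+2} e^{3n+1} (n = 1, 2, …).
At n = 6 the blocks have lengths 14, 26, 19.

wwwwwwwwwwwwwwhhhhhhhhhhhhhhhhhhhhhhhhhheeeeeeeeeeeeeeeeeee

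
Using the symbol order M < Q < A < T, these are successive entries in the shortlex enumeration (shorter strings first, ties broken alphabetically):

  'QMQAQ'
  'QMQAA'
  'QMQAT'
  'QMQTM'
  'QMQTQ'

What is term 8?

Continuing the enumeration 3 steps past QMQTQ: QMQTQ → QMQTA → QMQTT → (answer).

QMAMM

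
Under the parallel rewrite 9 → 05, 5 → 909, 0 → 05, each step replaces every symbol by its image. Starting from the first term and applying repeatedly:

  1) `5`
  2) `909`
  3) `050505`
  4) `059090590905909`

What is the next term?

Rewriting the 15 symbols of 059090590905909 one by one yields 05 909 05 05 05 05 909 05 05 05 05 909 05 05 05; concatenated:

059090505050590905050505909050505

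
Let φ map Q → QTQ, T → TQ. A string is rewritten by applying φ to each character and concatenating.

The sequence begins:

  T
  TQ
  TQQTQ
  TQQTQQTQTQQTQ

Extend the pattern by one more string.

TQQTQQTQTQQTQQTQTQQTQTQQTQQTQTQQTQ

Applying the rule to each of the 13 symbols of TQQTQQTQTQQTQ gives the pieces TQ QTQ QTQ TQ QTQ QTQ TQ QTQ TQ QTQ QTQ TQ QTQ, which concatenate to the answer.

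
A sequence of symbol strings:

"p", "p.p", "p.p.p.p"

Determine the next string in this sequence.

Every step duplicates the string with '.' between the halves.
So the next term is two copies of p.p.p.p with '.' between the halves.

p.p.p.p.p.p.p.p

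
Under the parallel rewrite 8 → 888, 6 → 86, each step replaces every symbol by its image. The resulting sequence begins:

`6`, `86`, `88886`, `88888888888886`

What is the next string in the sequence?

88888888888888888888888888888888888888886

Applying the rule to each of the 14 symbols of 88888888888886 gives the pieces 888 888 888 888 888 888 888 888 888 888 888 888 888 86, which concatenate to the answer.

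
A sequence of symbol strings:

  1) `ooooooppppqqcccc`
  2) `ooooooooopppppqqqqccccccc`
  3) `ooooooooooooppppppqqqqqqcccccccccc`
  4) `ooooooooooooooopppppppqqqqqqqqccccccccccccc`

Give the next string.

Term n consists of 3n+3 o's, followed by n+3 p's, followed by 2n q's, followed by 3n+1 c's (n = 1, 2, …).
Setting n = 5 gives 18, 8, 10, 16 characters in each block.

ooooooooooooooooooppppppppqqqqqqqqqqcccccccccccccccc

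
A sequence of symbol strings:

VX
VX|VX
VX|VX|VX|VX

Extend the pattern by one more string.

s(k+1) = s(k)·|·s(k) — each term doubles the last with '|' between the halves.
So the next term is two copies of VX|VX|VX|VX with '|' between the halves.

VX|VX|VX|VX|VX|VX|VX|VX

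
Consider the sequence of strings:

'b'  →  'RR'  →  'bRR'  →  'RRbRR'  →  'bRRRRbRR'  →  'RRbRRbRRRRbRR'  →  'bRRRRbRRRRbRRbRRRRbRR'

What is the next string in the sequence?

This is a Fibonacci-style word recurrence s(k) = s(k−2)·s(k−1): e.g. b·RR = bRR.
So term 8 is RRbRRbRRRRbRR·bRRRRbRRRRbRRbRRRRbRR.

RRbRRbRRRRbRRbRRRRbRRRRbRRbRRRRbRR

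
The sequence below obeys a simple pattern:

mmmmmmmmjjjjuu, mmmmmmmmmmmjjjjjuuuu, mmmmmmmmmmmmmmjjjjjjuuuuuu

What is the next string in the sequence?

mmmmmmmmmmmmmmmmmjjjjjjjuuuuuuuu

Term n consists of 3n+2 m's, followed by n+2 j's, followed by 2n-2 u's, where the shown terms are n = 2, 3, 4.
At n = 5 the blocks have lengths 17, 7, 8.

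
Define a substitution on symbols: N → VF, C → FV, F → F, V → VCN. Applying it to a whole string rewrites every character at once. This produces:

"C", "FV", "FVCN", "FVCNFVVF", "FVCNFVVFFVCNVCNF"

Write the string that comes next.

φ(FVCNFVVFFVCNVCNF) expands symbol-by-symbol to F VCN FV VF F VCN VCN F F VCN FV VF VCN FV VF F; joining the 16 pieces gives the next term.

FVCNFVVFFVCNVCNFFVCNFVVFVCNFVVFF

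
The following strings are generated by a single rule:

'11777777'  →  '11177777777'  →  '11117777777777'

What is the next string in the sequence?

The n-th term is n-1 1's then 2n 7's, where the shown terms are n = 3, 4, 5.
Setting n = 6 gives 5, 12 characters in each block.

11111777777777777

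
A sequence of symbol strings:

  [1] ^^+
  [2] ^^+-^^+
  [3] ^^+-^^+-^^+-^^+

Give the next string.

Every step duplicates the string with '-' between the halves.
One more doubling of ^^+-^^+-^^+-^^+ gives the answer.

^^+-^^+-^^+-^^+-^^+-^^+-^^+-^^+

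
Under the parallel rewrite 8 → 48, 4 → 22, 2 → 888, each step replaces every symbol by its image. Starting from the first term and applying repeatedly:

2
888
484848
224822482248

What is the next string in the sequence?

Apply φ to 224822482248 symbol by symbol: 2→888, 2→888, 4→22, 8→48, 2→888, 2→888, 4→22, 8→48, 2→888, 2→888, 4→22, 8→48; joined: 888 888 22 48 888 888 22 48 888 888 22 48.

888888224888888822488888882248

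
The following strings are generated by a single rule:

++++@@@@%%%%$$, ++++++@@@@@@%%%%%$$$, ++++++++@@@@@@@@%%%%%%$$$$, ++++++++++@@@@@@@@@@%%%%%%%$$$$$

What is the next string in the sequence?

++++++++++++@@@@@@@@@@@@%%%%%%%%$$$$$$

The n-th term is 2n +'s then 2n @'s then n+2 %'s then n $'s, where the shown terms are n = 2, 3, 4, 5.
Setting n = 6 gives 12, 12, 8, 6 characters in each block.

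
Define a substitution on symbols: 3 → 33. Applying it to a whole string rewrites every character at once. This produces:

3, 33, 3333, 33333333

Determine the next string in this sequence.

Rewriting each symbol of 33333333: 3→33, 3→33, 3→33, 3→33, 3→33, 3→33, 3→33, 3→33, which concatenates to 33 33 33 33 33 33 33 33.

3333333333333333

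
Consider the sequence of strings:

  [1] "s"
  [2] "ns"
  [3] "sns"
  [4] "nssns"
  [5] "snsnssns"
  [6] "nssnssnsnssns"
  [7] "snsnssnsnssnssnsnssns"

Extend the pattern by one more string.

nssnssnsnssnssnsnssnsnssnssnsnssns

Each term (from the third on) is the two preceding terms concatenated in order: term 3 = s·ns = sns.
So term 8 is nssnssnsnssns·snsnssnsnssnssnsnssns.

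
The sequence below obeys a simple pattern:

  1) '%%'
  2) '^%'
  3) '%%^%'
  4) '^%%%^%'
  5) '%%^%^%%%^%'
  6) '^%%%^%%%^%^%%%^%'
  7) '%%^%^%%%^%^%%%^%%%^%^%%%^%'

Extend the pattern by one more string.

^%%%^%%%^%^%%%^%%%^%^%%%^%^%%%^%%%^%^%%%^%

This is a Fibonacci-style word recurrence s(k) = s(k−2)·s(k−1): e.g. %%·^% = %%^%.
Continuing: ^%%%^%%%^%^%%%^% · %%^%^%%%^%^%%%^%%%^%^%%%^% gives term 8.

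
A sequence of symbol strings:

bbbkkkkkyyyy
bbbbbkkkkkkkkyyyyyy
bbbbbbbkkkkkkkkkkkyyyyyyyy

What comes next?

Each string has the form b^{2n+1} k^{3n+2} y^{2n+2} (n = 1, 2, …).
At n = 4 the blocks have lengths 9, 14, 10.

bbbbbbbbbkkkkkkkkkkkkkkyyyyyyyyyy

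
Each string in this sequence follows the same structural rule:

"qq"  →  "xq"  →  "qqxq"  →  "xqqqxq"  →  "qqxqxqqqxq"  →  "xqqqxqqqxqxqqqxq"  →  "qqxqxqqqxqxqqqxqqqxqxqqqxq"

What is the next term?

Each term (from the third on) is the two preceding terms concatenated in order: term 3 = qq·xq = qqxq.
Continuing: xqqqxqqqxqxqqqxq · qqxqxqqqxqxqqqxqqqxqxqqqxq gives term 8.

xqqqxqqqxqxqqqxqqqxqxqqqxqxqqqxqqqxqxqqqxq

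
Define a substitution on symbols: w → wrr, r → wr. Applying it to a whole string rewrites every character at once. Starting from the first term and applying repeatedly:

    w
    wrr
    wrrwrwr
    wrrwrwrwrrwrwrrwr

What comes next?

Rewriting the 17 symbols of wrrwrwrwrrwrwrrwr one by one yields wrr wr wr wrr wr wrr wr wrr wr wr wrr wr wrr wr wr wrr wr; concatenated:

wrrwrwrwrrwrwrrwrwrrwrwrwrrwrwrrwrwrwrrwr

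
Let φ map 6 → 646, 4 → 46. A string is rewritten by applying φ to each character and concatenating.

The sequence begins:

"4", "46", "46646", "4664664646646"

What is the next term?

4664664646646646466464664664646646

Applying the rule to each of the 13 symbols of 4664664646646 gives the pieces 46 646 646 46 646 646 46 646 46 646 646 46 646, which concatenate to the answer.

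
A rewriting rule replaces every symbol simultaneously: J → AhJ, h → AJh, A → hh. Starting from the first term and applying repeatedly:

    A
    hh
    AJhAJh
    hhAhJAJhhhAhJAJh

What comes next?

AJhAJhhhAJhAhJhhAhJAJhAJhAJhhhAJhAhJhhAhJAJh

Replace each of the 16 characters of hhAhJAJhhhAhJAJh in place — AJh AJh hh AJh AhJ hh AhJ AJh AJh AJh hh AJh AhJ hh AhJ AJh — and concatenate.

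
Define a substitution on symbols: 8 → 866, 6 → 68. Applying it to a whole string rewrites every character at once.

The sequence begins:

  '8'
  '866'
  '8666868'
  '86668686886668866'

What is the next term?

86668686886668866688668666868688668666868

Replace each of the 17 characters of 86668686886668866 in place — 866 68 68 68 866 68 866 68 866 866 68 68 68 866 866 68 68 — and concatenate.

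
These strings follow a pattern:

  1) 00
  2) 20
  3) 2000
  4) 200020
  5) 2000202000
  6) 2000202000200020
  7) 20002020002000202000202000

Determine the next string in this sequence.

200020200020002020002020002000202000200020

Each term (from the third on) is the previous term followed by the one before it: term 3 = 20·00 = 2000.
The next term joins 20002020002000202000202000 and 2000202000200020.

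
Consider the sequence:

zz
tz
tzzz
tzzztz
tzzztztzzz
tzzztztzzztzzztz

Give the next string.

tzzztztzzztzzztztzzztztzzz

From term 3 onward, concatenate the last term with the second-to-last: tz·zz = tzzz, tzzz·tz = tzzztz, …
Continuing: tzzztztzzztzzztz · tzzztztzzz gives term 7.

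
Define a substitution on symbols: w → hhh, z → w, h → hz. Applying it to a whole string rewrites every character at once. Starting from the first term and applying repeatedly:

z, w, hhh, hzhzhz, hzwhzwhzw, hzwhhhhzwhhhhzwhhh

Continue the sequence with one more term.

hzwhhhhzhzhzhzwhhhhzhzhzhzwhhhhzhzhz

φ(hzwhhhhzwhhhhzwhhh) expands symbol-by-symbol to hz w hhh hz hz hz hz w hhh hz hz hz hz w hhh hz hz hz; joining the 18 pieces gives the next term.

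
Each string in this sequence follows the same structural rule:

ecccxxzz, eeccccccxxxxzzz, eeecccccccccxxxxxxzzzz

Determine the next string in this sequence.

The n-th term is n e's then 3n c's then 2n x's then n+1 z's (n = 1, 2, …).
Setting n = 4 gives 4, 12, 8, 5 characters in each block.

eeeeccccccccccccxxxxxxxxzzzzz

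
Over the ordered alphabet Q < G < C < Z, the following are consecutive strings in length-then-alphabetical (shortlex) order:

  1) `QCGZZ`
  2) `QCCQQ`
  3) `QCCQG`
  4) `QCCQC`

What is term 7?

QCCGG

Advancing 3 positions from QCCQC through QCCQC → QCCQZ → QCCGQ reaches term 7.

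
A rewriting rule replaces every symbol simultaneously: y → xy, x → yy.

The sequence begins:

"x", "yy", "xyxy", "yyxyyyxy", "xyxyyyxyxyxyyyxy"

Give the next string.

Rewriting the 16 symbols of xyxyyyxyxyxyyyxy one by one yields yy xy yy xy xy xy yy xy yy xy yy xy xy xy yy xy; concatenated:

yyxyyyxyxyxyyyxyyyxyyyxyxyxyyyxy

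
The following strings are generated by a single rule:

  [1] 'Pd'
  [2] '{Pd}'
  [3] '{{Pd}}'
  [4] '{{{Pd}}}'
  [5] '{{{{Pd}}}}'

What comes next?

Every step adds { to the front and } to the end of the previous string.
One more step from {{{{Pd}}}} gives the answer.

{{{{{Pd}}}}}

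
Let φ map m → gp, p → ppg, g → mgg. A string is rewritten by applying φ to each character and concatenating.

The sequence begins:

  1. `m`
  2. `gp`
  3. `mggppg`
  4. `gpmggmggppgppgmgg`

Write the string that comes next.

mggppggpmggmgggpmggmggppgppgmggppgppgmgggpmggmgg

Replace each of the 17 characters of gpmggmggppgppgmgg in place — mgg ppg gp mgg mgg gp mgg mgg ppg ppg mgg ppg ppg mgg gp mgg mgg — and concatenate.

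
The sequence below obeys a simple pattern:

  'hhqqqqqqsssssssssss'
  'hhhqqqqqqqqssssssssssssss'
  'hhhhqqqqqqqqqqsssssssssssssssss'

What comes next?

hhhhhqqqqqqqqqqqqssssssssssssssssssss

Term n consists of n-1 h's, followed by 2n q's, followed by 3n+2 s's, where the shown terms are n = 3, 4, 5.
Setting n = 6 gives 5, 12, 20 characters in each block.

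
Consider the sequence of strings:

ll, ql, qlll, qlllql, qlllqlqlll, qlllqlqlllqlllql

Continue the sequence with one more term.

Each term (from the third on) is the previous term followed by the one before it: term 3 = ql·ll = qlll.
So term 7 is qlllqlqlllqlllql·qlllqlqlll.

qlllqlqlllqlllqlqlllqlqlll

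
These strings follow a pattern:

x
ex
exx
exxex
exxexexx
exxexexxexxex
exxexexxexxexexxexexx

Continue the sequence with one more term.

From term 3 onward, concatenate the last term with the second-to-last: ex·x = exx, exx·ex = exxex, …
The next term joins exxexexxexxexexxexexx and exxexexxexxex.

exxexexxexxexexxexexxexxexexxexxex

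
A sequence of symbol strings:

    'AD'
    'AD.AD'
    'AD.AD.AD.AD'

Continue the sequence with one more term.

s(k+1) = s(k)·.·s(k) — each term doubles the last with '.' between the halves.
Doubling AD.AD.AD.AD with '.' between the halves:

AD.AD.AD.AD.AD.AD.AD.AD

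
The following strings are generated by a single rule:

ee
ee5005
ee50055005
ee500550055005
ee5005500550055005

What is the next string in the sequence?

Each term is the previous one with 5005 appended.
Applying this once more to ee5005500550055005:

ee50055005500550055005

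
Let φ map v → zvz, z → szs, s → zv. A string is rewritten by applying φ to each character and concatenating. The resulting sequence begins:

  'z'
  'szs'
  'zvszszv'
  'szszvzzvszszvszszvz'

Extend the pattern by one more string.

zvszszvszszvzszsszszvzzvszszvszszvzzvszszvszszvzszs

Applying the rule to each of the 19 symbols of szszvzzvszszvszszvz gives the pieces zv szs zv szs zvz szs szs zvz zv szs zv szs zvz zv szs zv szs zvz szs, which concatenate to the answer.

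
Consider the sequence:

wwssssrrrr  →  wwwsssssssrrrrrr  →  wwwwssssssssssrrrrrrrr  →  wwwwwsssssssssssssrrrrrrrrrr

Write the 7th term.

wwwwwwwwssssssssssssssssssssssrrrrrrrrrrrrrrrr

Each string has the form w^{n+1} s^{3n+1} r^{2n+2} (n = 1, 2, …).
Setting n = 7 gives 8, 22, 16 characters in each block.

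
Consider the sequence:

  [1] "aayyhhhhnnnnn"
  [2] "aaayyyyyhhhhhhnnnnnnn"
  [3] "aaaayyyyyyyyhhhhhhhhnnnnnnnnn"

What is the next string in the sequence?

aaaaayyyyyyyyyyyhhhhhhhhhhnnnnnnnnnnn

Term n consists of n+1 a's, followed by 3n-1 y's, followed by 2n+2 h's, followed by 2n+3 n's (n = 1, 2, …).
For the next term, n = 4, so the run lengths are 5, 11, 10, 11.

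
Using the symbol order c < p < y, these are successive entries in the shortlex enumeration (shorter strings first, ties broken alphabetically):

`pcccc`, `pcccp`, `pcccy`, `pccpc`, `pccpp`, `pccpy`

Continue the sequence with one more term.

Treat pccpy as a base-3 numeral over the given alphabet and add one, carrying through any trailing y's.

pccyc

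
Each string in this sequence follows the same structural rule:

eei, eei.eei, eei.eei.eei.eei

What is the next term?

Each string is two copies of the previous one joined by '.'.
One more doubling of eei.eei.eei.eei gives the answer.

eei.eei.eei.eei.eei.eei.eei.eei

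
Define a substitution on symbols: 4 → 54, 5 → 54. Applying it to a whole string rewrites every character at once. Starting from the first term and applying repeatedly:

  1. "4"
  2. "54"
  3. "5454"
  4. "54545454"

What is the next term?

Expanding 54545454: 5→54, 4→54, 5→54, 4→54, 5→54, 4→54, 5→54, 4→54. Concatenated: 54 54 54 54 54 54 54 54.

5454545454545454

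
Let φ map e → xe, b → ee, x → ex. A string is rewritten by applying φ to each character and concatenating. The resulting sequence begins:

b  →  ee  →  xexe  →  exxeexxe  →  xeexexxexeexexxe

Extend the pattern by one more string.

exxexeexxeexexxeexxexeexxeexexxe

Replace each of the 16 characters of xeexexxexeexexxe in place — ex xe xe ex xe ex ex xe ex xe xe ex xe ex ex xe — and concatenate.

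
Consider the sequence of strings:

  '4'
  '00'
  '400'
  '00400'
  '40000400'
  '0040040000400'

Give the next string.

This is a Fibonacci-style word recurrence s(k) = s(k−2)·s(k−1): e.g. 4·00 = 400.
Continuing: 40000400 · 0040040000400 gives term 7.

400004000040040000400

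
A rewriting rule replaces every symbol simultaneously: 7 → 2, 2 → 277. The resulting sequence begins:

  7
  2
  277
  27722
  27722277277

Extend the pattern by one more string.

277222772772772227722

Rewriting each symbol of 27722277277: 2→277, 7→2, 7→2, 2→277, 2→277, 2→277, 7→2, 7→2, 2→277, 7→2, 7→2, which concatenates to 277 2 2 277 277 277 2 2 277 2 2.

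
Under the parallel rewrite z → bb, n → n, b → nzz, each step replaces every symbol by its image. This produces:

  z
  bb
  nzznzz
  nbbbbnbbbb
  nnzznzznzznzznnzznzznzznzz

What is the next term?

nnbbbbnbbbbnbbbbnbbbbnnbbbbnbbbbnbbbbnbbbb

φ(nnzznzznzznzznnzznzznzznzz) expands symbol-by-symbol to n n bb bb n bb bb n bb bb n bb bb n n bb bb n bb bb n bb bb n bb bb; joining the 26 pieces gives the next term.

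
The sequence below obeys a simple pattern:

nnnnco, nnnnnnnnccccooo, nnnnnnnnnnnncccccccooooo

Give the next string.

nnnnnnnnnnnnnnnnccccccccccooooooo

Term n consists of 4n n's, followed by 3n-2 c's, followed by 2n-1 o's (n = 1, 2, …).
For the next term, n = 4, so the run lengths are 16, 10, 7.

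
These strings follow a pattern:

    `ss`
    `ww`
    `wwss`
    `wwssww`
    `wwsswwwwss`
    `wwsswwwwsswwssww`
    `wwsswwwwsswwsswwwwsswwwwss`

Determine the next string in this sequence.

wwsswwwwsswwsswwwwsswwwwsswwsswwwwsswwssww

From term 3 onward, concatenate the last term with the second-to-last: ww·ss = wwss, wwss·ww = wwssww, …
The next term joins wwsswwwwsswwsswwwwsswwwwss and wwsswwwwsswwssww.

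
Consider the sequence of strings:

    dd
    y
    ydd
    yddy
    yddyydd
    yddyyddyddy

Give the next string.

From term 3 onward, concatenate the last term with the second-to-last: y·dd = ydd, ydd·y = yddy, …
So term 7 is yddyyddyddy·yddyydd.

yddyyddyddyyddyydd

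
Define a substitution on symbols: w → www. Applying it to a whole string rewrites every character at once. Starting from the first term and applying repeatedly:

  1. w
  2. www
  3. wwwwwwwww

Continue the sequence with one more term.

Apply φ to wwwwwwwww symbol by symbol: w→www, w→www, w→www, w→www, w→www, w→www, w→www, w→www, w→www; joined: www www www www www www www www www.

wwwwwwwwwwwwwwwwwwwwwwwwwww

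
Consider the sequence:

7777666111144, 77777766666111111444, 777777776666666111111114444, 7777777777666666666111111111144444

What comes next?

The n-th term is 2n 7's then 2n-1 6's then 2n 1's then n 4's, where the shown terms are n = 2, 3, 4, 5.
Setting n = 6 gives 12, 11, 12, 6 characters in each block.

77777777777766666666666111111111111444444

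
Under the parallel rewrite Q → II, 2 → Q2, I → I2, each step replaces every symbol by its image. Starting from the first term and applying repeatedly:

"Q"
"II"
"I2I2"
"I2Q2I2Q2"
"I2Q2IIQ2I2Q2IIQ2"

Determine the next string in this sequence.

I2Q2IIQ2I2I2IIQ2I2Q2IIQ2I2I2IIQ2

φ(I2Q2IIQ2I2Q2IIQ2) expands symbol-by-symbol to I2 Q2 II Q2 I2 I2 II Q2 I2 Q2 II Q2 I2 I2 II Q2; joining the 16 pieces gives the next term.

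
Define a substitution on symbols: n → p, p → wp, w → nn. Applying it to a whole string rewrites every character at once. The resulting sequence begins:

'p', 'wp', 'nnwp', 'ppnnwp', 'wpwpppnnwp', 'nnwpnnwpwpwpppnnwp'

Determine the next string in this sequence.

Rewriting the 18 symbols of nnwpnnwpwpwpppnnwp one by one yields p p nn wp p p nn wp nn wp nn wp wp wp p p nn wp; concatenated:

ppnnwpppnnwpnnwpnnwpwpwpppnnwp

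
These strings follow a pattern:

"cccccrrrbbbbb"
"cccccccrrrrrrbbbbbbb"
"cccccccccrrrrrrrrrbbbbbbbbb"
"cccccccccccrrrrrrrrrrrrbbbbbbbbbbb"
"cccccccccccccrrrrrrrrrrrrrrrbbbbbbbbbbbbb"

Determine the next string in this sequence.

Reading off run lengths: c runs 5, 7, 9, 11, 13; r runs 3, 6, 9, 12, 15; b runs 5, 7, 9, 11, 13 — each is linear in n (n = 1, 2, …).
Setting n = 6 gives 15, 18, 15 characters in each block.

cccccccccccccccrrrrrrrrrrrrrrrrrrbbbbbbbbbbbbbbb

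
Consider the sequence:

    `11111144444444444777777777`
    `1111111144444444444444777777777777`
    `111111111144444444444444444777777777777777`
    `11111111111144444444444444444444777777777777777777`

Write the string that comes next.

1111111111111144444444444444444444444777777777777777777777

Term n consists of 2n 1's, followed by 3n+2 4's, followed by 3n 7's, where the shown terms are n = 3, 4, 5, 6.
For the next term, n = 7, so the run lengths are 14, 23, 21.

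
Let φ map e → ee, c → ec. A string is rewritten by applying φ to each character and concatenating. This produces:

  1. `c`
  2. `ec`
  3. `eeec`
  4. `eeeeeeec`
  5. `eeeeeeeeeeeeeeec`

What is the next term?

φ(eeeeeeeeeeeeeeec) expands symbol-by-symbol to ee ee ee ee ee ee ee ee ee ee ee ee ee ee ee ec; joining the 16 pieces gives the next term.

eeeeeeeeeeeeeeeeeeeeeeeeeeeeeeec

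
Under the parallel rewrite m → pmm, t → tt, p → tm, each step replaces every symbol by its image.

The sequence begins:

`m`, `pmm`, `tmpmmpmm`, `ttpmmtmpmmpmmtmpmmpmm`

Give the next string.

Applying the rule to each of the 21 symbols of ttpmmtmpmmpmmtmpmmpmm gives the pieces tt tt tm pmm pmm tt pmm tm pmm pmm tm pmm pmm tt pmm tm pmm pmm tm pmm pmm, which concatenate to the answer.

tttttmpmmpmmttpmmtmpmmpmmtmpmmpmmttpmmtmpmmpmmtmpmmpmm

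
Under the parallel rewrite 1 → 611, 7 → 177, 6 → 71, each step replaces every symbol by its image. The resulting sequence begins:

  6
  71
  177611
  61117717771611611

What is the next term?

716116116111771776111771771776117161161171611611

φ(61117717771611611) expands symbol-by-symbol to 71 611 611 611 177 177 611 177 177 177 611 71 611 611 71 611 611; joining the 17 pieces gives the next term.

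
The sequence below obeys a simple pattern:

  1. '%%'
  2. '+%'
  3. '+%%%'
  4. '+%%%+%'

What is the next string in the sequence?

+%%%+%+%%%

From term 3 onward, concatenate the last term with the second-to-last: +%·%% = +%%%, +%%%·+% = +%%%+%, …
So term 5 is +%%%+%·+%%%.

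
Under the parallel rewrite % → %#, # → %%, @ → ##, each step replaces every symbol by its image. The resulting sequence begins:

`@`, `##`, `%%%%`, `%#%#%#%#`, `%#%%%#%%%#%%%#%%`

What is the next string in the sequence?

Applying the rule to each of the 16 symbols of %#%%%#%%%#%%%#%% gives the pieces %# %% %# %# %# %% %# %# %# %% %# %# %# %% %# %#, which concatenate to the answer.

%#%%%#%#%#%%%#%#%#%%%#%#%#%%%#%#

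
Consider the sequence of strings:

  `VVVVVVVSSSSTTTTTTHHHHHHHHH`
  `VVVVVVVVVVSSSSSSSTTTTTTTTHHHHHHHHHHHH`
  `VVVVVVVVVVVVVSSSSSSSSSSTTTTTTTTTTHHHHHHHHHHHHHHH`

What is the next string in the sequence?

The n-th term is 3n+1 V's then 3n-2 S's then 2n+2 T's then 3n+3 H's, where the shown terms are n = 2, 3, 4.
Setting n = 5 gives 16, 13, 12, 18 characters in each block.

VVVVVVVVVVVVVVVVSSSSSSSSSSSSSTTTTTTTTTTTTHHHHHHHHHHHHHHHHHH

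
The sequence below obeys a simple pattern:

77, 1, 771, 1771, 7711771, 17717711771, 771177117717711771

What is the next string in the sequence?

From term 3 onward, concatenate the second-to-last term with the last: 77·1 = 771, 1·771 = 1771, …
Continuing: 17717711771 · 771177117717711771 gives term 8.

17717711771771177117717711771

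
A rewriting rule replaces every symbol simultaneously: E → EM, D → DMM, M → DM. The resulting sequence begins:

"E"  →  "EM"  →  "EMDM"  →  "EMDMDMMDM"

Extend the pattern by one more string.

EMDMDMMDMDMMDMDMDMMDM

Expanding EMDMDMMDM: E→EM, M→DM, D→DMM, M→DM, D→DMM, M→DM, M→DM, D→DMM, M→DM. Concatenated: EM DM DMM DM DMM DM DM DMM DM.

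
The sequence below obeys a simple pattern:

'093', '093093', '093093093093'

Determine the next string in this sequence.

Every step duplicates the string.
One more doubling of 093093093093 gives the answer.

093093093093093093093093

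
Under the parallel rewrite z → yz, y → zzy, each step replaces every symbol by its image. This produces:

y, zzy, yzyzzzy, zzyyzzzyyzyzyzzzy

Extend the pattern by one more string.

Rewriting the 17 symbols of zzyyzzzyyzyzyzzzy one by one yields yz yz zzy zzy yz yz yz zzy zzy yz zzy yz zzy yz yz yz zzy; concatenated:

yzyzzzyzzyyzyzyzzzyzzyyzzzyyzzzyyzyzyzzzy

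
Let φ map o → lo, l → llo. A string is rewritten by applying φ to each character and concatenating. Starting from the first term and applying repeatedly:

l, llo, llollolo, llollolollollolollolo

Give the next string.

Rewriting the 21 symbols of llollolollollolollolo one by one yields llo llo lo llo llo lo llo lo llo llo lo llo llo lo llo lo llo llo lo llo lo; concatenated:

llollolollollolollolollollolollollolollolollollolollolo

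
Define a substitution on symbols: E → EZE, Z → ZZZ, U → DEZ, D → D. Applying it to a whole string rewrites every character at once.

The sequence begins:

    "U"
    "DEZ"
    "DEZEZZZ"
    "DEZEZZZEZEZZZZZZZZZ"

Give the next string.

Applying the rule to each of the 19 symbols of DEZEZZZEZEZZZZZZZZZ gives the pieces D EZE ZZZ EZE ZZZ ZZZ ZZZ EZE ZZZ EZE ZZZ ZZZ ZZZ ZZZ ZZZ ZZZ ZZZ ZZZ ZZZ, which concatenate to the answer.

DEZEZZZEZEZZZZZZZZZEZEZZZEZEZZZZZZZZZZZZZZZZZZZZZZZZZZZ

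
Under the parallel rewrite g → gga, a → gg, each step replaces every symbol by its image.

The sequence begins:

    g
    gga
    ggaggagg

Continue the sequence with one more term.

ggaggaggggaggaggggagga

Rewriting each symbol of ggaggagg: g→gga, g→gga, a→gg, g→gga, g→gga, a→gg, g→gga, g→gga, which concatenates to gga gga gg gga gga gg gga gga.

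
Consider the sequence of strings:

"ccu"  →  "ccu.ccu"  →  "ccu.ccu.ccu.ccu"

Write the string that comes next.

ccu.ccu.ccu.ccu.ccu.ccu.ccu.ccu

Each string is two copies of the previous one joined by '.'.
One more doubling of ccu.ccu.ccu.ccu gives the answer.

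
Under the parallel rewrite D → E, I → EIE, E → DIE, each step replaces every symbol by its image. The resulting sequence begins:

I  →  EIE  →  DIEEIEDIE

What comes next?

Apply φ to DIEEIEDIE symbol by symbol: D→E, I→EIE, E→DIE, E→DIE, I→EIE, E→DIE, D→E, I→EIE, E→DIE; joined: E EIE DIE DIE EIE DIE E EIE DIE.

EEIEDIEDIEEIEDIEEEIEDIE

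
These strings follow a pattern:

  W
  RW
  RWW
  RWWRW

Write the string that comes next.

RWWRWRWW

Each term (from the third on) is the previous term followed by the one before it: term 3 = RW·W = RWW.
Continuing: RWWRW · RWW gives term 5.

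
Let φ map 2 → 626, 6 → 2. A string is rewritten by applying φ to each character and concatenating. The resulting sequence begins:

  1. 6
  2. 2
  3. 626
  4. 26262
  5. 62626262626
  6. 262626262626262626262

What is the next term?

6262626262626262626262626262626262626262626

Replace each of the 21 characters of 262626262626262626262 in place — 626 2 626 2 626 2 626 2 626 2 626 2 626 2 626 2 626 2 626 2 626 — and concatenate.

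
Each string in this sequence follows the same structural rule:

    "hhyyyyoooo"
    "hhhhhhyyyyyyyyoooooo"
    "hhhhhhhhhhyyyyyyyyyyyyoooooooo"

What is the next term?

Reading off run lengths: h runs 2, 6, 10; y runs 4, 8, 12; o runs 4, 6, 8 — each is linear in n (n = 1, 2, …).
At n = 4 the blocks have lengths 14, 16, 10.

hhhhhhhhhhhhhhyyyyyyyyyyyyyyyyoooooooooo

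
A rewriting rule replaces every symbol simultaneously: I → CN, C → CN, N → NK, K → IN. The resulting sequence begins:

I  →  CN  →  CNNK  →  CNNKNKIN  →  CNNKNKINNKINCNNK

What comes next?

CNNKNKINNKINCNNKNKINCNNKCNNKNKIN

φ(CNNKNKINNKINCNNK) expands symbol-by-symbol to CN NK NK IN NK IN CN NK NK IN CN NK CN NK NK IN; joining the 16 pieces gives the next term.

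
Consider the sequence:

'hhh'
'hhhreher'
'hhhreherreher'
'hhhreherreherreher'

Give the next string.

The strings grow by a fixed suffix reher each time.
So the next term is hhhreherreherreher·reher.

hhhreherreherreherreher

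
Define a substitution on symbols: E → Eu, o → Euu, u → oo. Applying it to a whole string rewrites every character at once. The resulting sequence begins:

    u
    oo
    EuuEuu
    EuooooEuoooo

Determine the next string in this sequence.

EuooEuuEuuEuuEuuEuooEuuEuuEuuEuu

Rewriting each symbol of EuooooEuoooo: E→Eu, u→oo, o→Euu, o→Euu, o→Euu, o→Euu, E→Eu, u→oo, o→Euu, o→Euu, o→Euu, o→Euu, which concatenates to Eu oo Euu Euu Euu Euu Eu oo Euu Euu Euu Euu.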